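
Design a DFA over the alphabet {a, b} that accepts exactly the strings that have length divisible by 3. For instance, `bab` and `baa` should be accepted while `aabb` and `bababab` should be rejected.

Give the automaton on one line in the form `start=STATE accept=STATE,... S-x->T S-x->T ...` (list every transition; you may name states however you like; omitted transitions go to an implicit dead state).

Only the length mod 3 matters, so use a 3-cycle: from any state, every input symbol moves to the next state, wrapping S2 back to S0. Mark S0 accepting.
With 3 states:
        a   b  
>* S0   S1  S1 
   S1   S2  S2 
   S2   S0  S0 
(> = start, * = accepting)

start=S0 accept=S0 S0-a->S1 S0-b->S1 S1-a->S2 S1-b->S2 S2-a->S0 S2-b->S0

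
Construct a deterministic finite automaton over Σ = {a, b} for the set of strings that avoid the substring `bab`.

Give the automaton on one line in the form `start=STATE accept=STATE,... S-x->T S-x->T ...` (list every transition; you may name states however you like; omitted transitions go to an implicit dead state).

start=s0 accept=s0,s1,s2 s0-a->s0 s0-b->s1 s1-a->s2 s1-b->s1 s2-a->s0 s2-b->s3 s3-a->s3 s3-b->s3

Track partial matches of the forbidden pattern `bab`. State s3 is a dead state reached once `bab` has occurred; every other state accepts. s0 means no part of `bab` is currently matched.
4 states suffice.
        a   b  
>* s0   s0  s1 
 * s1   s2  s1 
 * s2   s0  s3 
   s3   s3  s3 
(> = start, * = accepting)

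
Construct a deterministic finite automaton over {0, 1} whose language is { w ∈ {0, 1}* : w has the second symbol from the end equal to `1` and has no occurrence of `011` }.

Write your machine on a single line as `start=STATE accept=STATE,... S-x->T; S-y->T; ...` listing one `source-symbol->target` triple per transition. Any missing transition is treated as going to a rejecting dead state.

Run two small machines in parallel and take their product. The first has 7 states tracking the last 2 symbols read; the second has 4 states tracking partial matches of the forbidden pattern `011`. A product state is a pair (one from each), accepting exactly when both do. After merging equivalent states the machine shrinks.
        0   1  
>  q0   q1  q2 
   q1   q1  q3 
   q2   q4  q5 
   q3   q4  q6 
 * q4   q1  q3 
 * q5   q4  q5 
   q6   q6  q6 
(> = start, * = accepting)

start=q0; accept=q4,q5; q0-0->q1; q0-1->q2; q1-0->q1; q1-1->q3; q2-0->q4; q2-1->q5; q3-0->q4; q3-1->q6; q4-0->q1; q4-1->q3; q5-0->q4; q5-1->q5; q6-0->q6; q6-1->q6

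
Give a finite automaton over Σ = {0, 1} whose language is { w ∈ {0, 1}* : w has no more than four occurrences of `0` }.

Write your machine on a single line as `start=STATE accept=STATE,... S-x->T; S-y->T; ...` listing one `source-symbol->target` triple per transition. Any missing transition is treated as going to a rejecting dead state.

Only the number of `0`s matters, and only up to 5. Make a chain q0 → q1 → q2 → q3 → q4 → q5 advanced by each `0` (with q5 absorbing); every other symbol self-loops. The accepting set is {q0, q1, q2, q3, q4}.
6 states suffice.
        0   1  
>* q0   q1  q0 
 * q1   q2  q1 
 * q2   q3  q2 
 * q3   q4  q3 
 * q4   q5  q4 
   q5   q5  q5 
(> = start, * = accepting)

start=q0; accept=q0,q1,q2,q3,q4; q0-0->q1; q0-1->q0; q1-0->q2; q1-1->q1; q2-0->q3; q2-1->q2; q3-0->q4; q3-1->q3; q4-0->q5; q4-1->q4; q5-0->q5; q5-1->q5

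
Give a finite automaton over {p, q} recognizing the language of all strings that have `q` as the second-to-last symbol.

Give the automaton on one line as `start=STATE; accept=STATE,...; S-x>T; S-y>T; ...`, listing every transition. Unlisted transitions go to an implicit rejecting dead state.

start=s0; accept=s5,s6; s0-p>s1; s0-q>s2; s1-p>s3; s1-q>s4; s2-p>s5; s2-q>s6; s3-p>s3; s3-q>s4; s4-p>s5; s4-q>s6; s5-p>s3; s5-q>s4; s6-p>s5; s6-q>s6

A DFA must remember the last 2 symbols (since which symbol is second-to-last isn't known until the input ends). Use one state per possible window of the last ≤2 symbols; accept from those whose window starts with `q`.
        p   q  
>  s0   s1  s2 
   s1   s3  s4 
   s2   s5  s6 
   s3   s3  s4 
   s4   s5  s6 
 * s5   s3  s4 
 * s6   s5  s6 
(> = start, * = accepting)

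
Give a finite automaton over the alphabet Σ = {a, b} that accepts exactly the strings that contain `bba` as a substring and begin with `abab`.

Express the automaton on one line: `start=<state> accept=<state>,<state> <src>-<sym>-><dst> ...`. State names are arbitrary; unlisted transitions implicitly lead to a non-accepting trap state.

start=s0 accept=s8 s0-a->s1 s0-b->s2 s1-a->s2 s1-b->s3 s2-a->s2 s2-b->s2 s3-a->s4 s3-b->s2 s4-a->s2 s4-b->s5 s5-a->s6 s5-b->s7 s6-a->s6 s6-b->s5 s7-a->s8 s7-b->s7 s8-a->s8 s8-b->s8

Run two small machines in parallel and take their product. The first has 4 states tracking whether and how much of `bba` has been seen; the second has 6 states tracking whether the input so far still matches the prefix `abab`. A product state is a pair (one from each), accepting exactly when both do. Equivalent product states are then merged.
9 states suffice.
        a   b  
>  s0   s1  s2 
   s1   s2  s3 
   s2   s2  s2 
   s3   s4  s2 
   s4   s2  s5 
   s5   s6  s7 
   s6   s6  s5 
   s7   s8  s7 
 * s8   s8  s8 
(> = start, * = accepting)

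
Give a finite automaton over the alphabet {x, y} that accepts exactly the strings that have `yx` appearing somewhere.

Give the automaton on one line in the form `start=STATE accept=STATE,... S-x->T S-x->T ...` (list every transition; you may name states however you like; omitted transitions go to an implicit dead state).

start=S0 accept=S2 S0-x->S0 S0-y->S1 S1-x->S2 S1-y->S1 S2-x->S2 S2-y->S2

Track how much of `yx` has been matched so far: state S0 is no progress, S2 is the absorbing accept state reached once `yx` has occurred. Intermediate states record partial matches; on a mismatch, fall back to the longest reusable overlap.
3 states suffice.
        x   y  
>  S0   S0  S1 
   S1   S2  S1 
 * S2   S2  S2 
(> = start, * = accepting)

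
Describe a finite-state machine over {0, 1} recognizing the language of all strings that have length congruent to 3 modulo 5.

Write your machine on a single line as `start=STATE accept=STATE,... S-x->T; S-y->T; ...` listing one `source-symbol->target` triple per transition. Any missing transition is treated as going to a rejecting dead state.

Only the length mod 5 matters, so use a 5-cycle: from any state, every input symbol moves to the next state, wrapping E back to A. Mark D accepting.
5 states suffice.
       0  1 
>  A   B  B 
   B   C  C 
   C   D  D 
 * D   E  E 
   E   A  A 
(> = start, * = accepting)

start=A; accept=D; A-0->B; A-1->B; B-0->C; B-1->C; C-0->D; C-1->D; D-0->E; D-1->E; E-0->A; E-1->A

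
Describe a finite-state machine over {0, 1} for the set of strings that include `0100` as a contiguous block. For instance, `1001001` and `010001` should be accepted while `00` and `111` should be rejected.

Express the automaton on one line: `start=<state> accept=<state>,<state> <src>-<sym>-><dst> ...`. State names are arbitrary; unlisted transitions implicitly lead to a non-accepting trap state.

start=q0 accept=q4 q0-0->q1 q0-1->q0 q1-0->q1 q1-1->q2 q2-0->q3 q2-1->q0 q3-0->q4 q3-1->q2 q4-0->q4 q4-1->q4

States q0..q3 record the length of the longest prefix of `0100` that matches the current input suffix. Reaching q4 means `0100` has been seen, and we stay there forever. Accept from q4.
5 states suffice.
        0   1  
>  q0   q1  q0 
   q1   q1  q2 
   q2   q3  q0 
   q3   q4  q2 
 * q4   q4  q4 
(> = start, * = accepting)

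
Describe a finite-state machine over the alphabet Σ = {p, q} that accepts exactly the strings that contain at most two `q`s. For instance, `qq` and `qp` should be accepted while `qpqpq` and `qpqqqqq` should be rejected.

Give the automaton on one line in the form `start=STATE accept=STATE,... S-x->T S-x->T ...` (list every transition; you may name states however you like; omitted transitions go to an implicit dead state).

start=S0 accept=S0,S1,S2 S0-p->S0 S0-q->S1 S1-p->S1 S1-q->S2 S2-p->S2 S2-q->S3 S3-p->S3 S3-q->S3

Only the number of `q`s matters, and only up to 3. Make a chain S0 → S1 → S2 → S3 advanced by each `q` (with S3 absorbing); every other symbol self-loops. The accepting set is {S0, S1, S2}.
A 4-state machine:
        p   q  
>* S0   S0  S1 
 * S1   S1  S2 
 * S2   S2  S3 
   S3   S3  S3 
(> = start, * = accepting)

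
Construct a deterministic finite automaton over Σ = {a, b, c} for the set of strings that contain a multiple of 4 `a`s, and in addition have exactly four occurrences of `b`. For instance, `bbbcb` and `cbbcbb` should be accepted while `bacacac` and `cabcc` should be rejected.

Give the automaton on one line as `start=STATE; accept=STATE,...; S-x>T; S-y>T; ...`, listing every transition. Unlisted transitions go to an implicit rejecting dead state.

Handle the two conditions separately and then intersect. One (4 states) tracks the count of `a`s modulo 4; the other (6 states) tracks the count of `b`s, saturating at 5. Each combined state is a pair, one component from each; accept when both components accept.
          a    b    c  
>  s0     s1   s2   s0 
   s1     s3   s4   s1 
   s2     s4   s5   s2 
   s3     s6   s7   s3 
   s4     s7   s8   s4 
   s5     s8   s9   s5 
   s6     s0  s10   s6 
   s7    s10  s11   s7 
   s8    s11  s12   s8 
   s9    s12  s13   s9 
   s10    s2  s14  s10 
   s11   s14  s15  s11 
   s12   s15  s16  s12 
 * s13   s16  s17  s13 
   s14    s5  s18  s14 
   s15   s18  s19  s15 
   s16   s19  s20  s16 
   s17   s20  s17  s17 
   s18    s9  s21  s18 
   s19   s21  s22  s19 
   s20   s22  s20  s20 
   s21   s13  s23  s21 
   s22   s23  s22  s22 
   s23   s17  s23  s23 
(> = start, * = accepting)

start=s0; accept=s13; s0-a>s1; s0-b>s2; s0-c>s0; s1-a>s3; s1-b>s4; s1-c>s1; s2-a>s4; s2-b>s5; s2-c>s2; s3-a>s6; s3-b>s7; s3-c>s3; s4-a>s7; s4-b>s8; s4-c>s4; s5-a>s8; s5-b>s9; s5-c>s5; s6-a>s0; s6-b>s10; s6-c>s6; s7-a>s10; s7-b>s11; s7-c>s7; s8-a>s11; s8-b>s12; s8-c>s8; s9-a>s12; s9-b>s13; s9-c>s9; s10-a>s2; s10-b>s14; s10-c>s10; s11-a>s14; s11-b>s15; s11-c>s11; s12-a>s15; s12-b>s16; s12-c>s12; s13-a>s16; s13-b>s17; s13-c>s13; s14-a>s5; s14-b>s18; s14-c>s14; s15-a>s18; s15-b>s19; s15-c>s15; s16-a>s19; s16-b>s20; s16-c>s16; s17-a>s20; s17-b>s17; s17-c>s17; s18-a>s9; s18-b>s21; s18-c>s18; s19-a>s21; s19-b>s22; s19-c>s19; s20-a>s22; s20-b>s20; s20-c>s20; s21-a>s13; s21-b>s23; s21-c>s21; s22-a>s23; s22-b>s22; s22-c>s22; s23-a>s17; s23-b>s23; s23-c>s23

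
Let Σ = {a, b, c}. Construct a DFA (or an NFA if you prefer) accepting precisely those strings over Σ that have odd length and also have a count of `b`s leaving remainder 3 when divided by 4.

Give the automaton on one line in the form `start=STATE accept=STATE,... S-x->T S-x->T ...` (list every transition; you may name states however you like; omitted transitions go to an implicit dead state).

start=S0 accept=S6 S0-a->S1 S0-b->S2 S0-c->S1 S1-a->S0 S1-b->S3 S1-c->S0 S2-a->S3 S2-b->S4 S2-c->S3 S3-a->S2 S3-b->S5 S3-c->S2 S4-a->S5 S4-b->S6 S4-c->S5 S5-a->S4 S5-b->S7 S5-c->S4 S6-a->S7 S6-b->S0 S6-c->S7 S7-a->S6 S7-b->S1 S7-c->S6

Build one automaton per condition and run them in lockstep. One (2 states) tracks the input length modulo 2; the other (4 states) tracks the count of `b`s modulo 4. Each combined state is a pair, one component from each; accept when both components accept.
8 states suffice.
        a   b   c  
>  S0   S1  S2  S1 
   S1   S0  S3  S0 
   S2   S3  S4  S3 
   S3   S2  S5  S2 
   S4   S5  S6  S5 
   S5   S4  S7  S4 
 * S6   S7  S0  S7 
   S7   S6  S1  S6 
(> = start, * = accepting)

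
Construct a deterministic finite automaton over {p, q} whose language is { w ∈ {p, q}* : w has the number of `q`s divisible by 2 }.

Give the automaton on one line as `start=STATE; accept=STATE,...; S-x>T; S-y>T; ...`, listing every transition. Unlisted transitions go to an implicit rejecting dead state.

start=A; accept=A; A-p>A; A-q>B; B-p>B; B-q>A

The only thing that matters is how many `q`s have appeared, reduced mod 2. Use one state per residue: A for 0, …, B for 1. Reading `q` moves to the next residue; anything else stays put. A is accepting.
With 2 states:
       p  q 
>* A   A  B 
   B   B  A 
(> = start, * = accepting)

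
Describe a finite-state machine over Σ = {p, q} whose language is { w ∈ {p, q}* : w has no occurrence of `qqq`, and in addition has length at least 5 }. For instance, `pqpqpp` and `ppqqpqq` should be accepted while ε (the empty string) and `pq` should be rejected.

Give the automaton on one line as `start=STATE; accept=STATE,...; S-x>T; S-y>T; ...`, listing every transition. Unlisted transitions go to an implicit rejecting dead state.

start=A; accept=O,P,Q,S,T,U; A-p>B; A-q>C; B-p>D; B-q>E; C-p>D; C-q>F; D-p>G; D-q>H; E-p>G; E-q>I; F-p>G; F-q>J; G-p>K; G-q>L; H-p>K; H-q>M; I-p>K; I-q>N; J-p>N; J-q>N; K-p>O; K-q>P; L-p>O; L-q>Q; M-p>O; M-q>R; N-p>R; N-q>R; O-p>S; O-q>T; P-p>S; P-q>U; Q-p>S; Q-q>V; R-p>V; R-q>V; S-p>S; S-q>T; T-p>S; T-q>U; U-p>S; U-q>V; V-p>V; V-q>V

Run two small machines in parallel and take their product. The first has 4 states tracking partial matches of the forbidden pattern `qqq`; the second has 7 states tracking the input length, saturating at 6. A product state is a pair (one from each), accepting exactly when both do.
A 22-state machine:
       p  q 
>  A   B  C 
   B   D  E 
   C   D  F 
   D   G  H 
   E   G  I 
   F   G  J 
   G   K  L 
   H   K  M 
   I   K  N 
   J   N  N 
   K   O  P 
   L   O  Q 
   M   O  R 
   N   R  R 
 * O   S  T 
 * P   S  U 
 * Q   S  V 
   R   V  V 
 * S   S  T 
 * T   S  U 
 * U   S  V 
   V   V  V 
(> = start, * = accepting)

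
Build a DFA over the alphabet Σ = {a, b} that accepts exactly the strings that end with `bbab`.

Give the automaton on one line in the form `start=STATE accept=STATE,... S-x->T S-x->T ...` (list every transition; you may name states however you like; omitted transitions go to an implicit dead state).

Remember how much of `bbab` the current input suffix matches. State q0 means no match yet; q1 means the last symbol is `b`; q2 means the last 2 symbols are `bb`; q3 means the last 3 symbols are `bba`; q4 means the last 4 symbols are `bbab`. Only q4 accepts. On a mismatch, fall back to the longest proper suffix that is still a prefix of `bbab`.
With 5 states:
        a   b  
>  q0   q0  q1 
   q1   q0  q2 
   q2   q3  q2 
   q3   q0  q4 
 * q4   q0  q2 
(> = start, * = accepting)

start=q0 accept=q4 q0-a->q0 q0-b->q1 q1-a->q0 q1-b->q2 q2-a->q3 q2-b->q2 q3-a->q0 q3-b->q4 q4-a->q0 q4-b->q2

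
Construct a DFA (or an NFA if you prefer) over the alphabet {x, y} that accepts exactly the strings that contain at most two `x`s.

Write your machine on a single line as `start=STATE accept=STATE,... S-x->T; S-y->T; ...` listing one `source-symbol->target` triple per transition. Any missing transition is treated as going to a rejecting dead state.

Count `x`s, saturating at 3: states s0 through s2 mean 0 through 2 `x`s seen; s3 means more than 2. Each `x` increments (capped at s3); other symbols loop. Accept from {s0, s1, s2}.
4 states suffice.
        x   y  
>* s0   s1  s0 
 * s1   s2  s1 
 * s2   s3  s2 
   s3   s3  s3 
(> = start, * = accepting)

start=s0; accept=s0,s1,s2; s0-x->s1; s0-y->s0; s1-x->s2; s1-y->s1; s2-x->s3; s2-y->s2; s3-x->s3; s3-y->s3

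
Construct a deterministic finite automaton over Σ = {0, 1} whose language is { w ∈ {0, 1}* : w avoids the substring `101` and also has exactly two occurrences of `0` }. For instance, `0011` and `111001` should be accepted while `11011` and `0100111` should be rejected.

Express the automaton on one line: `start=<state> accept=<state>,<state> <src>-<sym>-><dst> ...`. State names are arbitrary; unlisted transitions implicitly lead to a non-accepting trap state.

Run two small machines in parallel and take their product. One (4 states) tracks partial matches of the forbidden pattern `101`; the other (4 states) tracks the count of `0`s, saturating at 3. Each combined state is a pair, one component from each; accept when both components accept. Equivalent product states are then merged.
        0   1  
>  s0   s1  s2 
   s1   s3  s4 
   s2   s5  s2 
 * s3   s6  s3 
   s4   s7  s4 
   s5   s3  s6 
   s6   s6  s6 
 * s7   s6  s6 
(> = start, * = accepting)

start=s0 accept=s3,s7 s0-0->s1 s0-1->s2 s1-0->s3 s1-1->s4 s2-0->s5 s2-1->s2 s3-0->s6 s3-1->s3 s4-0->s7 s4-1->s4 s5-0->s3 s5-1->s6 s6-0->s6 s6-1->s6 s7-0->s6 s7-1->s6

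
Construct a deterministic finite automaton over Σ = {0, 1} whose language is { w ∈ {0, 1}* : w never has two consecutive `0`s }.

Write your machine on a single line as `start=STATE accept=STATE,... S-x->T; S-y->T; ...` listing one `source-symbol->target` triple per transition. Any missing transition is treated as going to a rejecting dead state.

This is the complement of 'contains `00`'. Use the same substring-matching states — s0 through s2 holding how much of `00` has just been matched — but flip the accepting set: everything except the trap s2 accepts.
        0   1  
>* s0   s1  s0 
 * s1   s2  s0 
   s2   s2  s2 
(> = start, * = accepting)

start=s0; accept=s0,s1; s0-0->s1; s0-1->s0; s1-0->s2; s1-1->s0; s2-0->s2; s2-1->s2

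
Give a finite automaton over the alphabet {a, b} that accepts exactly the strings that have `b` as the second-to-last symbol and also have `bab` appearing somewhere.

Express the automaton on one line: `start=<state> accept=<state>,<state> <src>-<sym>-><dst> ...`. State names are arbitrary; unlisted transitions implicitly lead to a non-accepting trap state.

start=S0 accept=S8,S9 S0-a->S1 S0-b->S2 S1-a->S3 S1-b->S4 S2-a->S5 S2-b->S6 S3-a->S3 S3-b->S4 S4-a->S5 S4-b->S6 S5-a->S3 S5-b->S7 S6-a->S5 S6-b->S6 S7-a->S8 S7-b->S9 S8-a->S10 S8-b->S7 S9-a->S8 S9-b->S9 S10-a->S10 S10-b->S7

Handle the two conditions separately and then intersect. The first has 7 states tracking the last 2 symbols read; the second has 4 states tracking whether and how much of `bab` has been seen. A product state is a pair (one from each), accepting exactly when both do.
          a    b  
>  S0     S1   S2 
   S1     S3   S4 
   S2     S5   S6 
   S3     S3   S4 
   S4     S5   S6 
   S5     S3   S7 
   S6     S5   S6 
   S7     S8   S9 
 * S8    S10   S7 
 * S9     S8   S9 
   S10   S10   S7 
(> = start, * = accepting)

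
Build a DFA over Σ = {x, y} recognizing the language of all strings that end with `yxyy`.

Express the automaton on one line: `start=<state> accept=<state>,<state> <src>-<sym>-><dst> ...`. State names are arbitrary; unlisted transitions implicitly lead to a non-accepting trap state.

start=S0 accept=S4 S0-x->S0 S0-y->S1 S1-x->S2 S1-y->S1 S2-x->S0 S2-y->S3 S3-x->S2 S3-y->S4 S4-x->S2 S4-y->S1

Remember how much of `yxyy` the current input suffix matches. State S0 means no match yet; S1 means the last symbol is `y`; S2 means the last 2 symbols are `yx`; S3 means the last 3 symbols are `yxy`; S4 means the last 4 symbols are `yxyy`. Only S4 accepts. On a mismatch, fall back to the longest proper suffix that is still a prefix of `yxyy`.
A 5-state machine:
        x   y  
>  S0   S0  S1 
   S1   S2  S1 
   S2   S0  S3 
   S3   S2  S4 
 * S4   S2  S1 
(> = start, * = accepting)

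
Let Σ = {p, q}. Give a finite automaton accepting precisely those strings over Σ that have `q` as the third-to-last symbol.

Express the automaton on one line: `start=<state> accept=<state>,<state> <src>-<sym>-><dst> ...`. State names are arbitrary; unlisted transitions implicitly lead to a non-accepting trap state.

start=S0 accept=S11,S12,S13,S14 S0-p->S1 S0-q->S2 S1-p->S3 S1-q->S4 S2-p->S5 S2-q->S6 S3-p->S7 S3-q->S8 S4-p->S9 S4-q->S10 S5-p->S11 S5-q->S12 S6-p->S13 S6-q->S14 S7-p->S7 S7-q->S8 S8-p->S9 S8-q->S10 S9-p->S11 S9-q->S12 S10-p->S13 S10-q->S14 S11-p->S7 S11-q->S8 S12-p->S9 S12-q->S10 S13-p->S11 S13-q->S12 S14-p->S13 S14-q->S14

A DFA must remember the last 3 symbols (since which symbol is third-to-last isn't known until the input ends). Use one state per possible window of the last ≤3 symbols; accept from those whose window starts with `q`.
A 15-state machine:
          p    q  
>  S0     S1   S2 
   S1     S3   S4 
   S2     S5   S6 
   S3     S7   S8 
   S4     S9  S10 
   S5    S11  S12 
   S6    S13  S14 
   S7     S7   S8 
   S8     S9  S10 
   S9    S11  S12 
   S10   S13  S14 
 * S11    S7   S8 
 * S12    S9  S10 
 * S13   S11  S12 
 * S14   S13  S14 
(> = start, * = accepting)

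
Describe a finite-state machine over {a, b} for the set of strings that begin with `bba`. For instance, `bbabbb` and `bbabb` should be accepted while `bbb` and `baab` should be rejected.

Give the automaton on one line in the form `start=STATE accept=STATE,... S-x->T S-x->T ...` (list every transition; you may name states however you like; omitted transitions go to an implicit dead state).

start=q0 accept=q3 q0-a->q4 q0-b->q1 q1-a->q4 q1-b->q2 q2-a->q3 q2-b->q4 q3-a->q3 q3-b->q3 q4-a->q4 q4-b->q4

Walk along `bba` while the input agrees: from q0 take `b` to q1, and so on. Any deviation drops to the rejecting sink q4. Once q3 is reached the prefix is confirmed and every continuation is accepted.
5 states suffice.
        a   b  
>  q0   q4  q1 
   q1   q4  q2 
   q2   q3  q4 
 * q3   q3  q3 
   q4   q4  q4 
(> = start, * = accepting)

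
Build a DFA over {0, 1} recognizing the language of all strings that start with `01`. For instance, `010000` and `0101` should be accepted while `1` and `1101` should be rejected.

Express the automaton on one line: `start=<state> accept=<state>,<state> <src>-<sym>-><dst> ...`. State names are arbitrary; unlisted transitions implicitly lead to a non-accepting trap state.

Walk along `01` while the input agrees: from q0 take `0` to q1, and so on. Any deviation drops to the rejecting sink q3. Once q2 is reached the prefix is confirmed and every continuation is accepted.
A 4-state machine:
        0   1  
>  q0   q1  q3 
   q1   q3  q2 
 * q2   q2  q2 
   q3   q3  q3 
(> = start, * = accepting)

start=q0 accept=q2 q0-0->q1 q0-1->q3 q1-0->q3 q1-1->q2 q2-0->q2 q2-1->q2 q3-0->q3 q3-1->q3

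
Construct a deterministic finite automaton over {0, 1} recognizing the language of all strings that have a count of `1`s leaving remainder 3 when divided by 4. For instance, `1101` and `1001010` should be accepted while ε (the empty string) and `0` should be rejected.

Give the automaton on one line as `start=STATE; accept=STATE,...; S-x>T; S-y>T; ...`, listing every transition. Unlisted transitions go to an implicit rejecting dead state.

start=q0; accept=q3; q0-0>q0; q0-1>q1; q1-0>q1; q1-1>q2; q2-0>q2; q2-1>q3; q3-0>q3; q3-1>q0

The only thing that matters is how many `1`s have appeared, reduced mod 4. Use one state per residue: q0 for 0, …, q3 for 3. Reading `1` moves to the next residue; anything else stays put. q3 is accepting.
With 4 states:
        0   1  
>  q0   q0  q1 
   q1   q1  q2 
   q2   q2  q3 
 * q3   q3  q0 
(> = start, * = accepting)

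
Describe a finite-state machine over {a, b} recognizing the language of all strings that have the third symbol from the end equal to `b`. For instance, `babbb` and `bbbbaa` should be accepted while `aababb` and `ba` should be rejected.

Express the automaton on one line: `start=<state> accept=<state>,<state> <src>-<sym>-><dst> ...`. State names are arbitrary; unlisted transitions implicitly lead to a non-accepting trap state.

A DFA must remember the last 3 symbols (since which symbol is third-to-last isn't known until the input ends). Use one state per possible window of the last ≤3 symbols; accept from those whose window starts with `b`.
With 15 states:
          a    b  
>  q0     q1   q2 
   q1     q3   q4 
   q2     q5   q6 
   q3     q7   q8 
   q4     q9  q10 
   q5    q11  q12 
   q6    q13  q14 
   q7     q7   q8 
   q8     q9  q10 
   q9    q11  q12 
   q10   q13  q14 
 * q11    q7   q8 
 * q12    q9  q10 
 * q13   q11  q12 
 * q14   q13  q14 
(> = start, * = accepting)

start=q0 accept=q11,q12,q13,q14 q0-a->q1 q0-b->q2 q1-a->q3 q1-b->q4 q2-a->q5 q2-b->q6 q3-a->q7 q3-b->q8 q4-a->q9 q4-b->q10 q5-a->q11 q5-b->q12 q6-a->q13 q6-b->q14 q7-a->q7 q7-b->q8 q8-a->q9 q8-b->q10 q9-a->q11 q9-b->q12 q10-a->q13 q10-b->q14 q11-a->q7 q11-b->q8 q12-a->q9 q12-b->q10 q13-a->q11 q13-b->q12 q14-a->q13 q14-b->q14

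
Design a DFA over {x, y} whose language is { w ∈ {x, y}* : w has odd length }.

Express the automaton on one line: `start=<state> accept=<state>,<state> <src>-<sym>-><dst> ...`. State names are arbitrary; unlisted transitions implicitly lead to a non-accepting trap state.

Only the length mod 2 matters, so use a 2-cycle: from any state, every input symbol moves to the next state, wrapping B back to A. Mark B accepting.
A 2-state machine:
       x  y 
>  A   B  B 
 * B   A  A 
(> = start, * = accepting)

start=A accept=B A-x->B A-y->B B-x->A B-y->A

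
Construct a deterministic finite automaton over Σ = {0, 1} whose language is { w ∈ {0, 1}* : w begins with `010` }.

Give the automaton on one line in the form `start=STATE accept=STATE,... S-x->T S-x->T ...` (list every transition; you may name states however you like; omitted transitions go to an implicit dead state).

Check the first 3 symbols one by one: A through C record how many have matched `010` so far; any wrong symbol goes to the dead state E. After all 3 match we enter the accepting sink D.
       0  1 
>  A   B  E 
   B   E  C 
   C   D  E 
 * D   D  D 
   E   E  E 
(> = start, * = accepting)

start=A accept=D A-0->B A-1->E B-0->E B-1->C C-0->D C-1->E D-0->D D-1->D E-0->E E-1->E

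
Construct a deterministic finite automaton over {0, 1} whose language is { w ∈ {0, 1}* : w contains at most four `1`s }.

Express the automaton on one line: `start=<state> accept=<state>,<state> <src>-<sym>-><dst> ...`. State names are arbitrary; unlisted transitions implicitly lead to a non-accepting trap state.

start=q0 accept=q0,q1,q2,q3,q4 q0-0->q0 q0-1->q1 q1-0->q1 q1-1->q2 q2-0->q2 q2-1->q3 q3-0->q3 q3-1->q4 q4-0->q4 q4-1->q5 q5-0->q5 q5-1->q5

Count `1`s, saturating at 5: states q0 through q4 mean 0 through 4 `1`s seen; q5 means more than 4. Each `1` increments (capped at q5); other symbols loop. Accept from {q0, q1, q2, q3, q4}.
6 states suffice.
        0   1  
>* q0   q0  q1 
 * q1   q1  q2 
 * q2   q2  q3 
 * q3   q3  q4 
 * q4   q4  q5 
   q5   q5  q5 
(> = start, * = accepting)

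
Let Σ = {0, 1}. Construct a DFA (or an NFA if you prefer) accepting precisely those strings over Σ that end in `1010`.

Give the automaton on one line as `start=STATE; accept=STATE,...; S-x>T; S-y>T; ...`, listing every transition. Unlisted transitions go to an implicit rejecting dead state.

start=s0; accept=s4; s0-0>s0; s0-1>s1; s1-0>s2; s1-1>s1; s2-0>s0; s2-1>s3; s3-0>s4; s3-1>s1; s4-0>s0; s4-1>s3

Let each state record the length of the longest suffix of the input read so far that is also a prefix of `1010`. s1 means the last symbol is `1`; s2 means the last 2 symbols are `10`; s3 means the last 3 symbols are `101`; s4 means the last 4 symbols are `1010`. Accept only at s4, where the string currently ends in `1010`.
5 states suffice.
        0   1  
>  s0   s0  s1 
   s1   s2  s1 
   s2   s0  s3 
   s3   s4  s1 
 * s4   s0  s3 
(> = start, * = accepting)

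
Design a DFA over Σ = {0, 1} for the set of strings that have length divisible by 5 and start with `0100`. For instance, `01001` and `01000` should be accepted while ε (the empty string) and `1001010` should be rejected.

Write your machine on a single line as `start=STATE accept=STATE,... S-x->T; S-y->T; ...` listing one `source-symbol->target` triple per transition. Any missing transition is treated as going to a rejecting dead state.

start=s0; accept=s6; s0-0->s1; s0-1->s2; s1-0->s2; s1-1->s3; s2-0->s2; s2-1->s2; s3-0->s4; s3-1->s2; s4-0->s5; s4-1->s2; s5-0->s6; s5-1->s6; s6-0->s7; s6-1->s7; s7-0->s8; s7-1->s8; s8-0->s9; s8-1->s9; s9-0->s5; s9-1->s5

Run two small machines in parallel and take their product. One (5 states) tracks the input length modulo 5; the other (6 states) tracks whether the input so far still matches the prefix `0100`. Each combined state is a pair, one component from each; accept when both components accept. Equivalent product states are then merged.
10 states suffice.
        0   1  
>  s0   s1  s2 
   s1   s2  s3 
   s2   s2  s2 
   s3   s4  s2 
   s4   s5  s2 
   s5   s6  s6 
 * s6   s7  s7 
   s7   s8  s8 
   s8   s9  s9 
   s9   s5  s5 
(> = start, * = accepting)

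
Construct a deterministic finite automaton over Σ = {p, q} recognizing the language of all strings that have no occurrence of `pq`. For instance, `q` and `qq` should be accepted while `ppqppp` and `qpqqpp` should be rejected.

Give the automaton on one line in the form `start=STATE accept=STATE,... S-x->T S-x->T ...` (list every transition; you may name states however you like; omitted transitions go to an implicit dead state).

This is the complement of 'contains `pq`'. Use the same substring-matching states — S0 through S2 holding how much of `pq` has just been matched — but flip the accepting set: everything except the trap S2 accepts.
3 states suffice.
        p   q  
>* S0   S1  S0 
 * S1   S1  S2 
   S2   S2  S2 
(> = start, * = accepting)

start=S0 accept=S0,S1 S0-p->S1 S0-q->S0 S1-p->S1 S1-q->S2 S2-p->S2 S2-q->S2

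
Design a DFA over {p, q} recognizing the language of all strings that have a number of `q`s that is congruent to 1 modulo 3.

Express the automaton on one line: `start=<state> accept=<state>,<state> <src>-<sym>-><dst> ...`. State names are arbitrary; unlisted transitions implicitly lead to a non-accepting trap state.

start=s0 accept=s1 s0-p->s0 s0-q->s1 s1-p->s1 s1-q->s2 s2-p->s2 s2-q->s0

Keep the running count of `q`s modulo 3: each `q` advances along the cycle s0 → s1 → s2 → s0 while other symbols loop. Accept at s1.
3 states suffice.
        p   q  
>  s0   s0  s1 
 * s1   s1  s2 
   s2   s2  s0 
(> = start, * = accepting)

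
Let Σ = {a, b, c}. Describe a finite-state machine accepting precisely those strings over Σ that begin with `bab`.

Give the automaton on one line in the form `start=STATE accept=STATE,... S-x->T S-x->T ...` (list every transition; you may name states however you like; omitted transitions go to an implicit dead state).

start=q0 accept=q3 q0-a->q4 q0-b->q1 q0-c->q4 q1-a->q2 q1-b->q4 q1-c->q4 q2-a->q4 q2-b->q3 q2-c->q4 q3-a->q3 q3-b->q3 q3-c->q3 q4-a->q4 q4-b->q4 q4-c->q4

Check the first 3 symbols one by one: q0 through q2 record how many have matched `bab` so far; any wrong symbol goes to the dead state q4. After all 3 match we enter the accepting sink q3.
With 5 states:
        a   b   c  
>  q0   q4  q1  q4 
   q1   q2  q4  q4 
   q2   q4  q3  q4 
 * q3   q3  q3  q3 
   q4   q4  q4  q4 
(> = start, * = accepting)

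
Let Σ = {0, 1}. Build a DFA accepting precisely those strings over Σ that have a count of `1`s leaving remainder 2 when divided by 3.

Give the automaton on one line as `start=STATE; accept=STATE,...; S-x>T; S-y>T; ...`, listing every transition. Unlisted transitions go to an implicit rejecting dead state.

Keep the running count of `1`s modulo 3: each `1` advances along the cycle q0 → q1 → q2 → q0 while other symbols loop. Accept at q2.
        0   1  
>  q0   q0  q1 
   q1   q1  q2 
 * q2   q2  q0 
(> = start, * = accepting)

start=q0; accept=q2; q0-0>q0; q0-1>q1; q1-0>q1; q1-1>q2; q2-0>q2; q2-1>q0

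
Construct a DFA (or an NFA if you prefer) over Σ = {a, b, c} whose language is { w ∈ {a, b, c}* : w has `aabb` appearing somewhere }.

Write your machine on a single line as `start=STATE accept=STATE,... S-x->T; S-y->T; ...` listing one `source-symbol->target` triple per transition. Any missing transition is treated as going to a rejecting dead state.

States s0..s3 record the length of the longest prefix of `aabb` that matches the current input suffix. Reaching s4 means `aabb` has been seen, and we stay there forever. Accept from s4.
A 5-state machine:
        a   b   c  
>  s0   s1  s0  s0 
   s1   s2  s0  s0 
   s2   s2  s3  s0 
   s3   s1  s4  s0 
 * s4   s4  s4  s4 
(> = start, * = accepting)

start=s0; accept=s4; s0-a->s1; s0-b->s0; s0-c->s0; s1-a->s2; s1-b->s0; s1-c->s0; s2-a->s2; s2-b->s3; s2-c->s0; s3-a->s1; s3-b->s4; s3-c->s0; s4-a->s4; s4-b->s4; s4-c->s4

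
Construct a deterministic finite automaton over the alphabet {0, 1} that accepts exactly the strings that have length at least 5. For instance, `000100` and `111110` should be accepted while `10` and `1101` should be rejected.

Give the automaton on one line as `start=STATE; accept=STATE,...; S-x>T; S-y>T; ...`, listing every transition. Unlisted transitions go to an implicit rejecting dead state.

start=s0; accept=s5,s6; s0-0>s1; s0-1>s1; s1-0>s2; s1-1>s2; s2-0>s3; s2-1>s3; s3-0>s4; s3-1>s4; s4-0>s5; s4-1>s5; s5-0>s6; s5-1>s6; s6-0>s6; s6-1>s6

We only need to distinguish lengths 0, 1, …, 5, and '>5'. Chain s0 → s1 → s2 → s3 → s4 → s5 → s6 on every symbol, with s6 looping. Accepting states: {s5, s6}.
A 7-state machine:
        0   1  
>  s0   s1  s1 
   s1   s2  s2 
   s2   s3  s3 
   s3   s4  s4 
   s4   s5  s5 
 * s5   s6  s6 
 * s6   s6  s6 
(> = start, * = accepting)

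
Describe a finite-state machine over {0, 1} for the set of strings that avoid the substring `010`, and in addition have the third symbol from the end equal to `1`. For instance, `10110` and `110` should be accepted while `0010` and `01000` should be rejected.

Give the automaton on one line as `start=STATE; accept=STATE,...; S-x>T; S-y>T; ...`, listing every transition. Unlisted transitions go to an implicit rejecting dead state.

Handle the two conditions separately and then intersect. The first has 4 states tracking partial matches of the forbidden pattern `010`; the second has 15 states tracking the last 3 symbols read. A product state is a pair (one from each), accepting exactly when both do. After merging equivalent states the machine shrinks.
          0    1  
>  q0     q1   q2 
   q1     q1   q3 
   q2     q4   q5 
   q3     q6   q5 
   q4     q7   q8 
   q5     q9  q10 
   q6     q6   q6 
 * q7     q1   q3 
 * q8     q6   q5 
 * q9     q7   q8 
 * q10    q9  q10 
(> = start, * = accepting)

start=q0; accept=q7,q8,q9,q10; q0-0>q1; q0-1>q2; q1-0>q1; q1-1>q3; q2-0>q4; q2-1>q5; q3-0>q6; q3-1>q5; q4-0>q7; q4-1>q8; q5-0>q9; q5-1>q10; q6-0>q6; q6-1>q6; q7-0>q1; q7-1>q3; q8-0>q6; q8-1>q5; q9-0>q7; q9-1>q8; q10-0>q9; q10-1>q10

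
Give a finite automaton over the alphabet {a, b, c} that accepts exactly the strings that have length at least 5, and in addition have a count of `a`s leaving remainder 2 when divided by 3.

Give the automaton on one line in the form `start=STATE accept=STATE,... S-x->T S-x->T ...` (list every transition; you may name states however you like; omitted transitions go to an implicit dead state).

start=q0 accept=q11 q0-a->q1 q0-b->q2 q0-c->q2 q1-a->q3 q1-b->q4 q1-c->q4 q2-a->q4 q2-b->q5 q2-c->q5 q3-a->q6 q3-b->q7 q3-c->q7 q4-a->q7 q4-b->q8 q4-c->q8 q5-a->q8 q5-b->q6 q5-c->q6 q6-a->q9 q6-b->q6 q6-c->q6 q7-a->q6 q7-b->q10 q7-c->q10 q8-a->q10 q8-b->q9 q8-c->q9 q9-a->q11 q9-b->q9 q9-c->q9 q10-a->q6 q10-b->q11 q10-c->q11 q11-a->q6 q11-b->q11 q11-c->q11

Build one automaton per condition and run them in lockstep. One (7 states) tracks the input length, saturating at 6; the other (3 states) tracks the count of `a`s modulo 3. Each combined state is a pair, one component from each; accept when both components accept. Minimizing collapses redundant product states.
          a    b    c  
>  q0     q1   q2   q2 
   q1     q3   q4   q4 
   q2     q4   q5   q5 
   q3     q6   q7   q7 
   q4     q7   q8   q8 
   q5     q8   q6   q6 
   q6     q9   q6   q6 
   q7     q6  q10  q10 
   q8    q10   q9   q9 
   q9    q11   q9   q9 
   q10    q6  q11  q11 
 * q11    q6  q11  q11 
(> = start, * = accepting)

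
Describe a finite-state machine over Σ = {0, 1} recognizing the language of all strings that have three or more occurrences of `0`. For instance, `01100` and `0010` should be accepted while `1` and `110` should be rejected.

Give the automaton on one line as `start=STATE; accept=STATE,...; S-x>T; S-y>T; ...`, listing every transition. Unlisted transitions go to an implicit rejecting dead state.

Only the number of `0`s matters, and only up to 4. Make a chain q0 → q1 → q2 → q3 → q4 advanced by each `0` (with q4 absorbing); every other symbol self-loops. The accepting set is {q3, q4}.
With 5 states:
        0   1  
>  q0   q1  q0 
   q1   q2  q1 
   q2   q3  q2 
 * q3   q4  q3 
 * q4   q4  q4 
(> = start, * = accepting)

start=q0; accept=q3,q4; q0-0>q1; q0-1>q0; q1-0>q2; q1-1>q1; q2-0>q3; q2-1>q2; q3-0>q4; q3-1>q3; q4-0>q4; q4-1>q4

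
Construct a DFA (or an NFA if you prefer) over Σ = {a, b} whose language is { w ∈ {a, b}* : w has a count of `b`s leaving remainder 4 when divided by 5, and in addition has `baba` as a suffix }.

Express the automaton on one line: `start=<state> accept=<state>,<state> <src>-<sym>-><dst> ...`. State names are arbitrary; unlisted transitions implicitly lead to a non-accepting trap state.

Handle the two conditions separately and then intersect. The first has 5 states tracking the count of `b`s modulo 5; the second has 5 states tracking how much of the suffix `baba` has currently been matched. A product state is a pair (one from each), accepting exactly when both do. Minimizing collapses redundant product states.
9 states suffice.
        a   b  
>  S0   S0  S1 
   S1   S1  S2 
   S2   S2  S3 
   S3   S4  S5 
   S4   S6  S7 
   S5   S5  S0 
   S6   S6  S5 
   S7   S8  S0 
 * S8   S5  S0 
(> = start, * = accepting)

start=S0 accept=S8 S0-a->S0 S0-b->S1 S1-a->S1 S1-b->S2 S2-a->S2 S2-b->S3 S3-a->S4 S3-b->S5 S4-a->S6 S4-b->S7 S5-a->S5 S5-b->S0 S6-a->S6 S6-b->S5 S7-a->S8 S7-b->S0 S8-a->S5 S8-b->S0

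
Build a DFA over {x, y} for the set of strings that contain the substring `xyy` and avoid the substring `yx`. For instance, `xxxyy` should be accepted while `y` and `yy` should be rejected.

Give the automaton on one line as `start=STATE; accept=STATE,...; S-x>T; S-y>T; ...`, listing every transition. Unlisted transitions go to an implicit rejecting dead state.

start=q0; accept=q4; q0-x>q1; q0-y>q2; q1-x>q1; q1-y>q3; q2-x>q2; q2-y>q2; q3-x>q2; q3-y>q4; q4-x>q2; q4-y>q4

Build one automaton per condition and run them in lockstep. The first has 4 states tracking whether and how much of `xyy` has been seen; the second has 3 states tracking partial matches of the forbidden pattern `yx`. A product state is a pair (one from each), accepting exactly when both do. Minimizing collapses redundant product states.
With 5 states:
        x   y  
>  q0   q1  q2 
   q1   q1  q3 
   q2   q2  q2 
   q3   q2  q4 
 * q4   q2  q4 
(> = start, * = accepting)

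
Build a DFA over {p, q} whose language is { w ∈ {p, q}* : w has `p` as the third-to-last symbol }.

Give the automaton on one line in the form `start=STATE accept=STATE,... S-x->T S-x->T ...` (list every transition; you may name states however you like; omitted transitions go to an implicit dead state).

Because acceptance depends on a position counted from the end, the machine has to buffer the most recent 3 symbols. Make each state the string of the last up-to-3 symbols read; on input `x` shift the window left and append `x`. Accept when the buffered window has length 3 and begins with `p`.
15 states suffice.
       p  q 
>  A   B  C 
   B   D  E 
   C   F  G 
   D   H  I 
   E   J  K 
   F   L  M 
   G   N  O 
 * H   H  I 
 * I   J  K 
 * J   L  M 
 * K   N  O 
   L   H  I 
   M   J  K 
   N   L  M 
   O   N  O 
(> = start, * = accepting)

start=A accept=H,I,J,K A-p->B A-q->C B-p->D B-q->E C-p->F C-q->G D-p->H D-q->I E-p->J E-q->K F-p->L F-q->M G-p->N G-q->O H-p->H H-q->I I-p->J I-q->K J-p->L J-q->M K-p->N K-q->O L-p->H L-q->I M-p->J M-q->K N-p->L N-q->M O-p->N O-q->O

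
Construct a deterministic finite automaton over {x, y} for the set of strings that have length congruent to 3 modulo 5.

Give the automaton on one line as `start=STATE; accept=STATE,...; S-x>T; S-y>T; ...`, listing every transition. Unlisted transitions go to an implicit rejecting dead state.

start=S0; accept=S3; S0-x>S1; S0-y>S1; S1-x>S2; S1-y>S2; S2-x>S3; S2-y>S3; S3-x>S4; S3-y>S4; S4-x>S0; S4-y>S0

Count input length modulo 5: every symbol advances one step around the cycle S0 → S1 → S2 → S3 → S4 → S0. Accept at S3.
        x   y  
>  S0   S1  S1 
   S1   S2  S2 
   S2   S3  S3 
 * S3   S4  S4 
   S4   S0  S0 
(> = start, * = accepting)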